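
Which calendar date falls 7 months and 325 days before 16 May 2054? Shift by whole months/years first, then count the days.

November 25, 2052

Counting back 7 months and 325 days from May 16, 2054: first the month/year part, then the days.
month 5 − 7 = -2, which is month 10 of year 2053 → October 2053.
Day 16 is valid in October, giving October 16, 2053.
Now subtract 325 days from October 16, 2053.
Going back 16 days from October 16, 2053 reaches the end of the previous month; 325 − 16 = 309 left.
September 2053 has 30 days: 309 − 30 = 279 left.
August 2053 has 31 days: 279 − 31 = 248 left.
July 2053 has 31 days: 248 − 31 = 217 left.
June 2053 has 30 days: 217 − 30 = 187 left.
May 2053 has 31 days: 187 − 31 = 156 left.
April 2053 has 30 days: 156 − 30 = 126 left.
March 2053 has 31 days: 126 − 31 = 95 left.
February 2053 has 28 days (2053 is not a leap year): 95 − 28 = 67 left.
January 2053 has 31 days: 67 − 31 = 36 left.
December 2052 has 31 days: 36 − 31 = 5 left.
November 2052 has 30 days; 30 − 5 = 25 → November 25, 2052.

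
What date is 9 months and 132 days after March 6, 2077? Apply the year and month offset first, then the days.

Advancing 9 months and 132 days from March 6, 2077: first the month/year part, then the days.
month 3 + 9 = 12 → December 2077.
Day 6 is valid in December, giving December 6, 2077.
Now add 132 days from December 6, 2077.
December has 31 days, so 31 − 6 = 25 days remain after December 6, 2077; 132 − 25 = 107 left.
January 2078 has 31 days: 107 − 31 = 76 left.
February 2078 has 28 days (2078 is not a leap year): 76 − 28 = 48 left.
March 2078 has 31 days: 48 − 31 = 17 left.
17 days into April 2078 → April 17, 2078.

April 17, 2078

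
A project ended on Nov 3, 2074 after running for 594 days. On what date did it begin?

Subtracting 594 days from November 3, 2074.
Going back 3 days from November 3, 2074 reaches the end of the previous month; 594 − 3 = 591 left.
October 2074 has 31 days: 591 − 31 = 560 left.
September 2074 has 30 days: 560 − 30 = 530 left.
August 2074 has 31 days: 530 − 31 = 499 left.
July 2074 has 31 days: 499 − 31 = 468 left.
June 2074 has 30 days: 468 − 30 = 438 left.
May 2074 has 31 days: 438 − 31 = 407 left.
April 2074 has 30 days: 407 − 30 = 377 left.
March 2074 has 31 days: 377 − 31 = 346 left.
February 2074 has 28 days (2074 is not a leap year): 346 − 28 = 318 left.
January 2074 has 31 days: 318 − 31 = 287 left.
December 2073 has 31 days: 287 − 31 = 256 left.
November 2073 has 30 days: 256 − 30 = 226 left.
October 2073 has 31 days: 226 − 31 = 195 left.
September 2073 has 30 days: 195 − 30 = 165 left.
August 2073 has 31 days: 165 − 31 = 134 left.
July 2073 has 31 days: 134 − 31 = 103 left.
June 2073 has 30 days: 103 − 30 = 73 left.
May 2073 has 31 days: 73 − 31 = 42 left.
April 2073 has 30 days: 42 − 30 = 12 left.
March 2073 has 31 days; 31 − 12 = 19 → March 19, 2073.

March 19, 2073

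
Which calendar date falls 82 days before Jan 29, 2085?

Counting back 82 days from January 29, 2085.
Going back 29 days from January 29, 2085 reaches the end of the previous month; 82 − 29 = 53 left.
December 2084 has 31 days: 53 − 31 = 22 left.
November 2084 has 30 days; 30 − 22 = 8 → November 8, 2084.

November 8, 2084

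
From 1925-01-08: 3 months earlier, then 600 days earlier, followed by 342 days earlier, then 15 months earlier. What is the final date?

Going back 3 months from January 8, 1925:
month 1 − 3 = -2, which is month 10 of year 1924 → October 1924.
Day 8 is valid in October, giving October 8, 1924.
Subtracting 600 days from October 8, 1924:
Going back 8 days from October 8, 1924 reaches the end of the previous month; 600 − 8 = 592 left.
September 1924 has 30 days: 592 − 30 = 562 left.
August 1924 has 31 days: 562 − 31 = 531 left.
July 1924 has 31 days: 531 − 31 = 500 left.
June 1924 has 30 days: 500 − 30 = 470 left.
May 1924 has 31 days: 470 − 31 = 439 left.
April 1924 has 30 days: 439 − 30 = 409 left.
March 1924 has 31 days: 409 − 31 = 378 left.
February 1924 has 29 days (1924 is a leap year): 378 − 29 = 349 left.
January 1924 has 31 days: 349 − 31 = 318 left.
December 1923 has 31 days: 318 − 31 = 287 left.
November 1923 has 30 days: 287 − 30 = 257 left.
October 1923 has 31 days: 257 − 31 = 226 left.
September 1923 has 30 days: 226 − 30 = 196 left.
August 1923 has 31 days: 196 − 31 = 165 left.
July 1923 has 31 days: 165 − 31 = 134 left.
June 1923 has 30 days: 134 − 30 = 104 left.
May 1923 has 31 days: 104 − 31 = 73 left.
April 1923 has 30 days: 73 − 30 = 43 left.
March 1923 has 31 days: 43 − 31 = 12 left.
February 1923 has 28 days; 28 − 12 = 16 → February 16, 1923.
Counting back 342 days from February 16, 1923:
Going back 16 days from February 16, 1923 reaches the end of the previous month; 342 − 16 = 326 left.
January 1923 has 31 days: 326 − 31 = 295 left.
December 1922 has 31 days: 295 − 31 = 264 left.
November 1922 has 30 days: 264 − 30 = 234 left.
October 1922 has 31 days: 234 − 31 = 203 left.
September 1922 has 30 days: 203 − 30 = 173 left.
August 1922 has 31 days: 173 − 31 = 142 left.
July 1922 has 31 days: 142 − 31 = 111 left.
June 1922 has 30 days: 111 − 30 = 81 left.
May 1922 has 31 days: 81 − 31 = 50 left.
April 1922 has 30 days: 50 − 30 = 20 left.
March 1922 has 31 days; 31 − 20 = 11 → March 11, 1922.
Going back 15 months from March 11, 1922:
month 3 − 15 = -12, which is month 12 of year 1920 → December 1920.
Day 11 is valid in December, giving December 11, 1920.

December 11, 1920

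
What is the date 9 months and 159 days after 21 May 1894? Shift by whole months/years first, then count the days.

Adding 9 months and 159 days from May 21, 1894: first the month/year part, then the days.
month 5 + 9 = 14, which is month 2 of year 1895 → February 1895.
Day 21 is valid in February, giving February 21, 1895.
Now add 159 days from February 21, 1895.
February has 28 days, so 28 − 21 = 7 days remain after February 21, 1895; 159 − 7 = 152 left.
March 1895 has 31 days: 152 − 31 = 121 left.
April 1895 has 30 days: 121 − 30 = 91 left.
May 1895 has 31 days: 91 − 31 = 60 left.
June 1895 has 30 days: 60 − 30 = 30 left.
30 days into July 1895 → July 30, 1895.

July 30, 1895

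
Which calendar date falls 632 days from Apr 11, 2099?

Counting forward 632 days from April 11, 2099.
April has 30 days, so 30 − 11 = 19 days remain after April 11, 2099; 632 − 19 = 613 left.
May 2099 has 31 days: 613 − 31 = 582 left.
June 2099 has 30 days: 582 − 30 = 552 left.
July 2099 has 31 days: 552 − 31 = 521 left.
August 2099 has 31 days: 521 − 31 = 490 left.
September 2099 has 30 days: 490 − 30 = 460 left.
October 2099 has 31 days: 460 − 31 = 429 left.
November 2099 has 30 days: 429 − 30 = 399 left.
December 2099 has 31 days: 399 − 31 = 368 left.
January 2100 has 31 days: 368 − 31 = 337 left.
February 2100 has 28 days (2100 is not a leap year (divisible by 100 but not 400)): 337 − 28 = 309 left.
March 2100 has 31 days: 309 − 31 = 278 left.
April 2100 has 30 days: 278 − 30 = 248 left.
May 2100 has 31 days: 248 − 31 = 217 left.
June 2100 has 30 days: 217 − 30 = 187 left.
July 2100 has 31 days: 187 − 31 = 156 left.
August 2100 has 31 days: 156 − 31 = 125 left.
September 2100 has 30 days: 125 − 30 = 95 left.
October 2100 has 31 days: 95 − 31 = 64 left.
November 2100 has 30 days: 64 − 30 = 34 left.
December 2100 has 31 days: 34 − 31 = 3 left.
3 days into January 2101 → January 3, 2101.

January 3, 2101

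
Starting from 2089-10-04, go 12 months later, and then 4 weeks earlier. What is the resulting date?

September 6, 2090

Counting forward 12 months from October 4, 2089:
month 10 + 12 = 22, which is month 10 of year 2090 → October 2090.
Day 4 is valid in October, giving October 4, 2090.
Counting back 4 weeks (= 28 days) from October 4, 2090:
Going back 4 days from October 4, 2090 reaches the end of the previous month; 28 − 4 = 24 left.
September 2090 has 30 days; 30 − 24 = 6 → September 6, 2090.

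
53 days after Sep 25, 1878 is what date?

November 17, 1878

Adding 53 days from September 25, 1878.
September has 30 days, so 30 − 25 = 5 days remain after September 25, 1878; 53 − 5 = 48 left.
October 1878 has 31 days: 48 − 31 = 17 left.
17 days into November 1878 → November 17, 1878.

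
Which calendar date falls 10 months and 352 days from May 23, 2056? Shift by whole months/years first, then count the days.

March 10, 2058

Counting forward 10 months and 352 days from May 23, 2056: first the month/year part, then the days.
month 5 + 10 = 15, which is month 3 of year 2057 → March 2057.
Day 23 is valid in March, giving March 23, 2057.
Now add 352 days from March 23, 2057.
March has 31 days, so 31 − 23 = 8 days remain after March 23, 2057; 352 − 8 = 344 left.
April 2057 has 30 days: 344 − 30 = 314 left.
May 2057 has 31 days: 314 − 31 = 283 left.
June 2057 has 30 days: 283 − 30 = 253 left.
July 2057 has 31 days: 253 − 31 = 222 left.
August 2057 has 31 days: 222 − 31 = 191 left.
September 2057 has 30 days: 191 − 30 = 161 left.
October 2057 has 31 days: 161 − 31 = 130 left.
November 2057 has 30 days: 130 − 30 = 100 left.
December 2057 has 31 days: 100 − 31 = 69 left.
January 2058 has 31 days: 69 − 31 = 38 left.
February 2058 has 28 days (2058 is not a leap year): 38 − 28 = 10 left.
10 days into March 2058 → March 10, 2058.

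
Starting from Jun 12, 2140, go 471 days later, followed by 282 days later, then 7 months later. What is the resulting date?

Counting forward 471 days from June 12, 2140:
June has 30 days, so 30 − 12 = 18 days remain after June 12, 2140; 471 − 18 = 453 left.
July 2140 has 31 days: 453 − 31 = 422 left.
August 2140 has 31 days: 422 − 31 = 391 left.
September 2140 has 30 days: 391 − 30 = 361 left.
October 2140 has 31 days: 361 − 31 = 330 left.
November 2140 has 30 days: 330 − 30 = 300 left.
December 2140 has 31 days: 300 − 31 = 269 left.
January 2141 has 31 days: 269 − 31 = 238 left.
February 2141 has 28 days (2141 is not a leap year): 238 − 28 = 210 left.
March 2141 has 31 days: 210 − 31 = 179 left.
April 2141 has 30 days: 179 − 30 = 149 left.
May 2141 has 31 days: 149 − 31 = 118 left.
June 2141 has 30 days: 118 − 30 = 88 left.
July 2141 has 31 days: 88 − 31 = 57 left.
August 2141 has 31 days: 57 − 31 = 26 left.
26 days into September 2141 → September 26, 2141.
Advancing 282 days from September 26, 2141:
September has 30 days, so 30 − 26 = 4 days remain after September 26, 2141; 282 − 4 = 278 left.
October 2141 has 31 days: 278 − 31 = 247 left.
November 2141 has 30 days: 247 − 30 = 217 left.
December 2141 has 31 days: 217 − 31 = 186 left.
January 2142 has 31 days: 186 − 31 = 155 left.
February 2142 has 28 days (2142 is not a leap year): 155 − 28 = 127 left.
March 2142 has 31 days: 127 − 31 = 96 left.
April 2142 has 30 days: 96 − 30 = 66 left.
May 2142 has 31 days: 66 − 31 = 35 left.
June 2142 has 30 days: 35 − 30 = 5 left.
5 days into July 2142 → July 5, 2142.
Adding 7 months from July 5, 2142:
month 7 + 7 = 14, which is month 2 of year 2143 → February 2143.
Day 5 is valid in February, giving February 5, 2143.

February 5, 2143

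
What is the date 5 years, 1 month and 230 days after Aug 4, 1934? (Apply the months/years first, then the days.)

Adding 5 years, 1 month and 230 days from August 4, 1934: first the month/year part, then the days.
+5 years → 1939; month 8 + 1 = 9 → September 1939.
Day 4 is valid in September, giving September 4, 1939.
Now add 230 days from September 4, 1939.
September has 30 days, so 30 − 4 = 26 days remain after September 4, 1939; 230 − 26 = 204 left.
October 1939 has 31 days: 204 − 31 = 173 left.
November 1939 has 30 days: 173 − 30 = 143 left.
December 1939 has 31 days: 143 − 31 = 112 left.
January 1940 has 31 days: 112 − 31 = 81 left.
February 1940 has 29 days (1940 is a leap year): 81 − 29 = 52 left.
March 1940 has 31 days: 52 − 31 = 21 left.
21 days into April 1940 → April 21, 1940.

April 21, 1940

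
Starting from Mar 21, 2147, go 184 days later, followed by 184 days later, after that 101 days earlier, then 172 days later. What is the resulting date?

June 2, 2148

Advancing 184 days from March 21, 2147:
March has 31 days, so 31 − 21 = 10 days remain after March 21, 2147; 184 − 10 = 174 left.
April 2147 has 30 days: 174 − 30 = 144 left.
May 2147 has 31 days: 144 − 31 = 113 left.
June 2147 has 30 days: 113 − 30 = 83 left.
July 2147 has 31 days: 83 − 31 = 52 left.
August 2147 has 31 days: 52 − 31 = 21 left.
21 days into September 2147 → September 21, 2147.
Advancing 184 days from September 21, 2147:
September has 30 days, so 30 − 21 = 9 days remain after September 21, 2147; 184 − 9 = 175 left.
October 2147 has 31 days: 175 − 31 = 144 left.
November 2147 has 30 days: 144 − 30 = 114 left.
December 2147 has 31 days: 114 − 31 = 83 left.
January 2148 has 31 days: 83 − 31 = 52 left.
February 2148 has 29 days (2148 is a leap year): 52 − 29 = 23 left.
23 days into March 2148 → March 23, 2148.
Subtracting 101 days from March 23, 2148:
Going back 23 days from March 23, 2148 reaches the end of the previous month; 101 − 23 = 78 left.
February 2148 has 29 days (2148 is a leap year): 78 − 29 = 49 left.
January 2148 has 31 days: 49 − 31 = 18 left.
December 2147 has 31 days; 31 − 18 = 13 → December 13, 2147.
Advancing 172 days from December 13, 2147:
December has 31 days, so 31 − 13 = 18 days remain after December 13, 2147; 172 − 18 = 154 left.
January 2148 has 31 days: 154 − 31 = 123 left.
February 2148 has 29 days (2148 is a leap year): 123 − 29 = 94 left.
March 2148 has 31 days: 94 − 31 = 63 left.
April 2148 has 30 days: 63 − 30 = 33 left.
May 2148 has 31 days: 33 − 31 = 2 left.
2 days into June 2148 → June 2, 2148.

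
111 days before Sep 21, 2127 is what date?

June 2, 2127

Counting back 111 days from September 21, 2127.
Going back 21 days from September 21, 2127 reaches the end of the previous month; 111 − 21 = 90 left.
August 2127 has 31 days: 90 − 31 = 59 left.
July 2127 has 31 days: 59 − 31 = 28 left.
June 2127 has 30 days; 30 − 28 = 2 → June 2, 2127.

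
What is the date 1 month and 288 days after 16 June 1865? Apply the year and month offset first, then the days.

Advancing 1 month and 288 days from June 16, 1865: first the month/year part, then the days.
month 6 + 1 = 7 → July 1865.
Day 16 is valid in July, giving July 16, 1865.
Now add 288 days from July 16, 1865.
July has 31 days, so 31 − 16 = 15 days remain after July 16, 1865; 288 − 15 = 273 left.
August 1865 has 31 days: 273 − 31 = 242 left.
September 1865 has 30 days: 242 − 30 = 212 left.
October 1865 has 31 days: 212 − 31 = 181 left.
November 1865 has 30 days: 181 − 30 = 151 left.
December 1865 has 31 days: 151 − 31 = 120 left.
January 1866 has 31 days: 120 − 31 = 89 left.
February 1866 has 28 days (1866 is not a leap year): 89 − 28 = 61 left.
March 1866 has 31 days: 61 − 31 = 30 left.
30 days into April 1866 → April 30, 1866.

April 30, 1866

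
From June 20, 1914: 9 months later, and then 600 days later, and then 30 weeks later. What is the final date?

Advancing 9 months from June 20, 1914:
month 6 + 9 = 15, which is month 3 of year 1915 → March 1915.
Day 20 is valid in March, giving March 20, 1915.
Counting forward 600 days from March 20, 1915:
March has 31 days, so 31 − 20 = 11 days remain after March 20, 1915; 600 − 11 = 589 left.
April 1915 has 30 days: 589 − 30 = 559 left.
May 1915 has 31 days: 559 − 31 = 528 left.
June 1915 has 30 days: 528 − 30 = 498 left.
July 1915 has 31 days: 498 − 31 = 467 left.
August 1915 has 31 days: 467 − 31 = 436 left.
September 1915 has 30 days: 436 − 30 = 406 left.
October 1915 has 31 days: 406 − 31 = 375 left.
November 1915 has 30 days: 375 − 30 = 345 left.
December 1915 has 31 days: 345 − 31 = 314 left.
January 1916 has 31 days: 314 − 31 = 283 left.
February 1916 has 29 days (1916 is a leap year): 283 − 29 = 254 left.
March 1916 has 31 days: 254 − 31 = 223 left.
April 1916 has 30 days: 223 − 30 = 193 left.
May 1916 has 31 days: 193 − 31 = 162 left.
June 1916 has 30 days: 162 − 30 = 132 left.
July 1916 has 31 days: 132 − 31 = 101 left.
August 1916 has 31 days: 101 − 31 = 70 left.
September 1916 has 30 days: 70 − 30 = 40 left.
October 1916 has 31 days: 40 − 31 = 9 left.
9 days into November 1916 → November 9, 1916.
Counting forward 30 weeks (= 210 days) from November 9, 1916:
November has 30 days, so 30 − 9 = 21 days remain after November 9, 1916; 210 − 21 = 189 left.
December 1916 has 31 days: 189 − 31 = 158 left.
January 1917 has 31 days: 158 − 31 = 127 left.
February 1917 has 28 days (1917 is not a leap year): 127 − 28 = 99 left.
March 1917 has 31 days: 99 − 31 = 68 left.
April 1917 has 30 days: 68 − 30 = 38 left.
May 1917 has 31 days: 38 − 31 = 7 left.
7 days into June 1917 → June 7, 1917.

June 7, 1917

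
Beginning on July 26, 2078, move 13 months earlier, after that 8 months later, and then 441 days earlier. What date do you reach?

December 12, 2076

Subtracting 13 months from July 26, 2078:
month 7 − 13 = -6, which is month 6 of year 2077 → June 2077.
Day 26 is valid in June, giving June 26, 2077.
Adding 8 months from June 26, 2077:
month 6 + 8 = 14, which is month 2 of year 2078 → February 2078.
Day 26 is valid in February, giving February 26, 2078.
Subtracting 441 days from February 26, 2078:
Going back 26 days from February 26, 2078 reaches the end of the previous month; 441 − 26 = 415 left.
January 2078 has 31 days: 415 − 31 = 384 left.
December 2077 has 31 days: 384 − 31 = 353 left.
November 2077 has 30 days: 353 − 30 = 323 left.
October 2077 has 31 days: 323 − 31 = 292 left.
September 2077 has 30 days: 292 − 30 = 262 left.
August 2077 has 31 days: 262 − 31 = 231 left.
July 2077 has 31 days: 231 − 31 = 200 left.
June 2077 has 30 days: 200 − 30 = 170 left.
May 2077 has 31 days: 170 − 31 = 139 left.
April 2077 has 30 days: 139 − 30 = 109 left.
March 2077 has 31 days: 109 − 31 = 78 left.
February 2077 has 28 days (2077 is not a leap year): 78 − 28 = 50 left.
January 2077 has 31 days: 50 − 31 = 19 left.
December 2076 has 31 days; 31 − 19 = 12 → December 12, 2076.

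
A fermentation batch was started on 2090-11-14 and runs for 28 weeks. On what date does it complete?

May 29, 2091

Counting forward 28 weeks = 196 days from November 14, 2090.
November has 30 days, so 30 − 14 = 16 days remain after November 14, 2090; 196 − 16 = 180 left.
December 2090 has 31 days: 180 − 31 = 149 left.
January 2091 has 31 days: 149 − 31 = 118 left.
February 2091 has 28 days (2091 is not a leap year): 118 − 28 = 90 left.
March 2091 has 31 days: 90 − 31 = 59 left.
April 2091 has 30 days: 59 − 30 = 29 left.
29 days into May 2091 → May 29, 2091.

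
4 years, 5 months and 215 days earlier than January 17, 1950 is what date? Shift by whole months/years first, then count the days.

Going back 4 years, 5 months and 215 days from January 17, 1950: first the month/year part, then the days.
-4 years → 1946; month 1 − 5 = -4, which is month 8 of year 1945 → August 1945.
Day 17 is valid in August, giving August 17, 1945.
Now subtract 215 days from August 17, 1945.
Going back 17 days from August 17, 1945 reaches the end of the previous month; 215 − 17 = 198 left.
July 1945 has 31 days: 198 − 31 = 167 left.
June 1945 has 30 days: 167 − 30 = 137 left.
May 1945 has 31 days: 137 − 31 = 106 left.
April 1945 has 30 days: 106 − 30 = 76 left.
March 1945 has 31 days: 76 − 31 = 45 left.
February 1945 has 28 days (1945 is not a leap year): 45 − 28 = 17 left.
January 1945 has 31 days; 31 − 17 = 14 → January 14, 1945.

January 14, 1945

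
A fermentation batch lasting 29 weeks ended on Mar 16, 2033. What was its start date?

Subtracting 29 weeks = 203 days from March 16, 2033.
Going back 16 days from March 16, 2033 reaches the end of the previous month; 203 − 16 = 187 left.
February 2033 has 28 days (2033 is not a leap year): 187 − 28 = 159 left.
January 2033 has 31 days: 159 − 31 = 128 left.
December 2032 has 31 days: 128 − 31 = 97 left.
November 2032 has 30 days: 97 − 30 = 67 left.
October 2032 has 31 days: 67 − 31 = 36 left.
September 2032 has 30 days: 36 − 30 = 6 left.
August 2032 has 31 days; 31 − 6 = 25 → August 25, 2032.

August 25, 2032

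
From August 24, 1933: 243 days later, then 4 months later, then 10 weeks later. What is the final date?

Advancing 243 days from August 24, 1933:
August has 31 days, so 31 − 24 = 7 days remain after August 24, 1933; 243 − 7 = 236 left.
September 1933 has 30 days: 236 − 30 = 206 left.
October 1933 has 31 days: 206 − 31 = 175 left.
November 1933 has 30 days: 175 − 30 = 145 left.
December 1933 has 31 days: 145 − 31 = 114 left.
January 1934 has 31 days: 114 − 31 = 83 left.
February 1934 has 28 days (1934 is not a leap year): 83 − 28 = 55 left.
March 1934 has 31 days: 55 − 31 = 24 left.
24 days into April 1934 → April 24, 1934.
Counting forward 4 months from April 24, 1934:
month 4 + 4 = 8 → August 1934.
Day 24 is valid in August, giving August 24, 1934.
Adding 10 weeks (= 70 days) from August 24, 1934:
August has 31 days, so 31 − 24 = 7 days remain after August 24, 1934; 70 − 7 = 63 left.
September 1934 has 30 days: 63 − 30 = 33 left.
October 1934 has 31 days: 33 − 31 = 2 left.
2 days into November 1934 → November 2, 1934.

November 2, 1934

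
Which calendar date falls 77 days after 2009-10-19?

January 4, 2010

Adding 77 days from October 19, 2009.
October has 31 days, so 31 − 19 = 12 days remain after October 19, 2009; 77 − 12 = 65 left.
November 2009 has 30 days: 65 − 30 = 35 left.
December 2009 has 31 days: 35 − 31 = 4 left.
4 days into January 2010 → January 4, 2010.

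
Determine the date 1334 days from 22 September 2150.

May 18, 2154

Counting forward 1334 days from September 22, 2150.
September has 30 days, so 30 − 22 = 8 days remain after September 22, 2150; 1334 − 8 = 1326 left.
October 2150 has 31 days: 1326 − 31 = 1295 left.
November 2150 has 30 days: 1295 − 30 = 1265 left.
December 2150 has 31 days: 1265 − 31 = 1234 left.
January 2151 has 31 days: 1234 − 31 = 1203 left.
February 2151 has 28 days (2151 is not a leap year): 1203 − 28 = 1175 left.
March 2151 has 31 days: 1175 − 31 = 1144 left.
April 2151 has 30 days: 1144 − 30 = 1114 left.
May 2151 has 31 days: 1114 − 31 = 1083 left.
June 2151 has 30 days: 1083 − 30 = 1053 left.
July 2151 has 31 days: 1053 − 31 = 1022 left.
August 2151 has 31 days: 1022 − 31 = 991 left.
September 2151 has 30 days: 991 − 30 = 961 left.
October 2151 has 31 days: 961 − 31 = 930 left.
November 2151 has 30 days: 930 − 30 = 900 left.
December 2151 has 31 days: 900 − 31 = 869 left.
January 2152 has 31 days: 869 − 31 = 838 left.
February 2152 has 29 days (2152 is a leap year): 838 − 29 = 809 left.
March 2152 has 31 days: 809 − 31 = 778 left.
April 2152 has 30 days: 778 − 30 = 748 left.
May 2152 has 31 days: 748 − 31 = 717 left.
June 2152 has 30 days: 717 − 30 = 687 left.
July 2152 has 31 days: 687 − 31 = 656 left.
August 2152 has 31 days: 656 − 31 = 625 left.
September 2152 has 30 days: 625 − 30 = 595 left.
October 2152 has 31 days: 595 − 31 = 564 left.
November 2152 has 30 days: 564 − 30 = 534 left.
December 2152 has 31 days: 534 − 31 = 503 left.
January 2153 has 31 days: 503 − 31 = 472 left.
February 2153 has 28 days (2153 is not a leap year): 472 − 28 = 444 left.
March 2153 has 31 days: 444 − 31 = 413 left.
April 2153 has 30 days: 413 − 30 = 383 left.
May 2153 has 31 days: 383 − 31 = 352 left.
June 2153 has 30 days: 352 − 30 = 322 left.
July 2153 has 31 days: 322 − 31 = 291 left.
August 2153 has 31 days: 291 − 31 = 260 left.
September 2153 has 30 days: 260 − 30 = 230 left.
October 2153 has 31 days: 230 − 31 = 199 left.
November 2153 has 30 days: 199 − 30 = 169 left.
December 2153 has 31 days: 169 − 31 = 138 left.
January 2154 has 31 days: 138 − 31 = 107 left.
February 2154 has 28 days (2154 is not a leap year): 107 − 28 = 79 left.
March 2154 has 31 days: 79 − 31 = 48 left.
April 2154 has 30 days: 48 − 30 = 18 left.
18 days into May 2154 → May 18, 2154.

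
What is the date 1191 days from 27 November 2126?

Counting forward 1191 days from November 27, 2126.
November has 30 days, so 30 − 27 = 3 days remain after November 27, 2126; 1191 − 3 = 1188 left.
December 2126 has 31 days: 1188 − 31 = 1157 left.
January 2127 has 31 days: 1157 − 31 = 1126 left.
February 2127 has 28 days (2127 is not a leap year): 1126 − 28 = 1098 left.
March 2127 has 31 days: 1098 − 31 = 1067 left.
April 2127 has 30 days: 1067 − 30 = 1037 left.
May 2127 has 31 days: 1037 − 31 = 1006 left.
June 2127 has 30 days: 1006 − 30 = 976 left.
July 2127 has 31 days: 976 − 31 = 945 left.
August 2127 has 31 days: 945 − 31 = 914 left.
September 2127 has 30 days: 914 − 30 = 884 left.
October 2127 has 31 days: 884 − 31 = 853 left.
November 2127 has 30 days: 853 − 30 = 823 left.
December 2127 has 31 days: 823 − 31 = 792 left.
January 2128 has 31 days: 792 − 31 = 761 left.
February 2128 has 29 days (2128 is a leap year): 761 − 29 = 732 left.
March 2128 has 31 days: 732 − 31 = 701 left.
April 2128 has 30 days: 701 − 30 = 671 left.
May 2128 has 31 days: 671 − 31 = 640 left.
June 2128 has 30 days: 640 − 30 = 610 left.
July 2128 has 31 days: 610 − 31 = 579 left.
August 2128 has 31 days: 579 − 31 = 548 left.
September 2128 has 30 days: 548 − 30 = 518 left.
October 2128 has 31 days: 518 − 31 = 487 left.
November 2128 has 30 days: 487 − 30 = 457 left.
December 2128 has 31 days: 457 − 31 = 426 left.
January 2129 has 31 days: 426 − 31 = 395 left.
February 2129 has 28 days (2129 is not a leap year): 395 − 28 = 367 left.
March 2129 has 31 days: 367 − 31 = 336 left.
April 2129 has 30 days: 336 − 30 = 306 left.
May 2129 has 31 days: 306 − 31 = 275 left.
June 2129 has 30 days: 275 − 30 = 245 left.
July 2129 has 31 days: 245 − 31 = 214 left.
August 2129 has 31 days: 214 − 31 = 183 left.
September 2129 has 30 days: 183 − 30 = 153 left.
October 2129 has 31 days: 153 − 31 = 122 left.
November 2129 has 30 days: 122 − 30 = 92 left.
December 2129 has 31 days: 92 − 31 = 61 left.
January 2130 has 31 days: 61 − 31 = 30 left.
February 2130 has 28 days (2130 is not a leap year): 30 − 28 = 2 left.
2 days into March 2130 → March 2, 2130.

March 2, 2130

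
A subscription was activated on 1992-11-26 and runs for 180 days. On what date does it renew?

Counting forward 180 days from November 26, 1992.
November has 30 days, so 30 − 26 = 4 days remain after November 26, 1992; 180 − 4 = 176 left.
December 1992 has 31 days: 176 − 31 = 145 left.
January 1993 has 31 days: 145 − 31 = 114 left.
February 1993 has 28 days (1993 is not a leap year): 114 − 28 = 86 left.
March 1993 has 31 days: 86 − 31 = 55 left.
April 1993 has 30 days: 55 − 30 = 25 left.
25 days into May 1993 → May 25, 1993.

May 25, 1993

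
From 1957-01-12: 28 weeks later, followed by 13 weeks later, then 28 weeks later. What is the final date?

May 10, 1958

Advancing 28 weeks (= 196 days) from January 12, 1957:
January has 31 days, so 31 − 12 = 19 days remain after January 12, 1957; 196 − 19 = 177 left.
February 1957 has 28 days (1957 is not a leap year): 177 − 28 = 149 left.
March 1957 has 31 days: 149 − 31 = 118 left.
April 1957 has 30 days: 118 − 30 = 88 left.
May 1957 has 31 days: 88 − 31 = 57 left.
June 1957 has 30 days: 57 − 30 = 27 left.
27 days into July 1957 → July 27, 1957.
Adding 13 weeks (= 91 days) from July 27, 1957:
July has 31 days, so 31 − 27 = 4 days remain after July 27, 1957; 91 − 4 = 87 left.
August 1957 has 31 days: 87 − 31 = 56 left.
September 1957 has 30 days: 56 − 30 = 26 left.
26 days into October 1957 → October 26, 1957.
Advancing 28 weeks (= 196 days) from October 26, 1957:
October has 31 days, so 31 − 26 = 5 days remain after October 26, 1957; 196 − 5 = 191 left.
November 1957 has 30 days: 191 − 30 = 161 left.
December 1957 has 31 days: 161 − 31 = 130 left.
January 1958 has 31 days: 130 − 31 = 99 left.
February 1958 has 28 days (1958 is not a leap year): 99 − 28 = 71 left.
March 1958 has 31 days: 71 − 31 = 40 left.
April 1958 has 30 days: 40 − 30 = 10 left.
10 days into May 1958 → May 10, 1958.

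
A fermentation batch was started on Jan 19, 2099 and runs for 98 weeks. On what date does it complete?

Counting forward 98 weeks = 686 days from January 19, 2099.
January has 31 days, so 31 − 19 = 12 days remain after January 19, 2099; 686 − 12 = 674 left.
February 2099 has 28 days (2099 is not a leap year): 674 − 28 = 646 left.
March 2099 has 31 days: 646 − 31 = 615 left.
April 2099 has 30 days: 615 − 30 = 585 left.
May 2099 has 31 days: 585 − 31 = 554 left.
June 2099 has 30 days: 554 − 30 = 524 left.
July 2099 has 31 days: 524 − 31 = 493 left.
August 2099 has 31 days: 493 − 31 = 462 left.
September 2099 has 30 days: 462 − 30 = 432 left.
October 2099 has 31 days: 432 − 31 = 401 left.
November 2099 has 30 days: 401 − 30 = 371 left.
December 2099 has 31 days: 371 − 31 = 340 left.
January 2100 has 31 days: 340 − 31 = 309 left.
February 2100 has 28 days (2100 is not a leap year (divisible by 100 but not 400)): 309 − 28 = 281 left.
March 2100 has 31 days: 281 − 31 = 250 left.
April 2100 has 30 days: 250 − 30 = 220 left.
May 2100 has 31 days: 220 − 31 = 189 left.
June 2100 has 30 days: 189 − 30 = 159 left.
July 2100 has 31 days: 159 − 31 = 128 left.
August 2100 has 31 days: 128 − 31 = 97 left.
September 2100 has 30 days: 97 − 30 = 67 left.
October 2100 has 31 days: 67 − 31 = 36 left.
November 2100 has 30 days: 36 − 30 = 6 left.
6 days into December 2100 → December 6, 2100.

December 6, 2100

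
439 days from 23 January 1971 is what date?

Counting forward 439 days from January 23, 1971.
January has 31 days, so 31 − 23 = 8 days remain after January 23, 1971; 439 − 8 = 431 left.
February 1971 has 28 days (1971 is not a leap year): 431 − 28 = 403 left.
March 1971 has 31 days: 403 − 31 = 372 left.
April 1971 has 30 days: 372 − 30 = 342 left.
May 1971 has 31 days: 342 − 31 = 311 left.
June 1971 has 30 days: 311 − 30 = 281 left.
July 1971 has 31 days: 281 − 31 = 250 left.
August 1971 has 31 days: 250 − 31 = 219 left.
September 1971 has 30 days: 219 − 30 = 189 left.
October 1971 has 31 days: 189 − 31 = 158 left.
November 1971 has 30 days: 158 − 30 = 128 left.
December 1971 has 31 days: 128 − 31 = 97 left.
January 1972 has 31 days: 97 − 31 = 66 left.
February 1972 has 29 days (1972 is a leap year): 66 − 29 = 37 left.
March 1972 has 31 days: 37 − 31 = 6 left.
6 days into April 1972 → April 6, 1972.

April 6, 1972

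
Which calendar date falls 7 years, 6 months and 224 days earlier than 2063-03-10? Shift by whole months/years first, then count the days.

Going back 7 years, 6 months and 224 days from March 10, 2063: first the month/year part, then the days.
-7 years → 2056; month 3 − 6 = -3, which is month 9 of year 2055 → September 2055.
Day 10 is valid in September, giving September 10, 2055.
Now subtract 224 days from September 10, 2055.
Going back 10 days from September 10, 2055 reaches the end of the previous month; 224 − 10 = 214 left.
August 2055 has 31 days: 214 − 31 = 183 left.
July 2055 has 31 days: 183 − 31 = 152 left.
June 2055 has 30 days: 152 − 30 = 122 left.
May 2055 has 31 days: 122 − 31 = 91 left.
April 2055 has 30 days: 91 − 30 = 61 left.
March 2055 has 31 days: 61 − 31 = 30 left.
February 2055 has 28 days (2055 is not a leap year): 30 − 28 = 2 left.
January 2055 has 31 days; 31 − 2 = 29 → January 29, 2055.

January 29, 2055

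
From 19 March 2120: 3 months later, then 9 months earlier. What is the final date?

September 19, 2119

Adding 3 months from March 19, 2120:
month 3 + 3 = 6 → June 2120.
Day 19 is valid in June, giving June 19, 2120.
Subtracting 9 months from June 19, 2120:
month 6 − 9 = -3, which is month 9 of year 2119 → September 2119.
Day 19 is valid in September, giving September 19, 2119.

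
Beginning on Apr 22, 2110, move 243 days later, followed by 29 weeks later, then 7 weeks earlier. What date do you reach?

Advancing 243 days from April 22, 2110:
April has 30 days, so 30 − 22 = 8 days remain after April 22, 2110; 243 − 8 = 235 left.
May 2110 has 31 days: 235 − 31 = 204 left.
June 2110 has 30 days: 204 − 30 = 174 left.
July 2110 has 31 days: 174 − 31 = 143 left.
August 2110 has 31 days: 143 − 31 = 112 left.
September 2110 has 30 days: 112 − 30 = 82 left.
October 2110 has 31 days: 82 − 31 = 51 left.
November 2110 has 30 days: 51 − 30 = 21 left.
21 days into December 2110 → December 21, 2110.
Counting forward 29 weeks (= 203 days) from December 21, 2110:
December has 31 days, so 31 − 21 = 10 days remain after December 21, 2110; 203 − 10 = 193 left.
January 2111 has 31 days: 193 − 31 = 162 left.
February 2111 has 28 days (2111 is not a leap year): 162 − 28 = 134 left.
March 2111 has 31 days: 134 − 31 = 103 left.
April 2111 has 30 days: 103 − 30 = 73 left.
May 2111 has 31 days: 73 − 31 = 42 left.
June 2111 has 30 days: 42 − 30 = 12 left.
12 days into July 2111 → July 12, 2111.
Subtracting 7 weeks (= 49 days) from July 12, 2111:
Going back 12 days from July 12, 2111 reaches the end of the previous month; 49 − 12 = 37 left.
June 2111 has 30 days: 37 − 30 = 7 left.
May 2111 has 31 days; 31 − 7 = 24 → May 24, 2111.

May 24, 2111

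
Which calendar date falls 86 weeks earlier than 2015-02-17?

Going back 86 weeks = 602 days from February 17, 2015.
Going back 17 days from February 17, 2015 reaches the end of the previous month; 602 − 17 = 585 left.
January 2015 has 31 days: 585 − 31 = 554 left.
December 2014 has 31 days: 554 − 31 = 523 left.
November 2014 has 30 days: 523 − 30 = 493 left.
October 2014 has 31 days: 493 − 31 = 462 left.
September 2014 has 30 days: 462 − 30 = 432 left.
August 2014 has 31 days: 432 − 31 = 401 left.
July 2014 has 31 days: 401 − 31 = 370 left.
June 2014 has 30 days: 370 − 30 = 340 left.
May 2014 has 31 days: 340 − 31 = 309 left.
April 2014 has 30 days: 309 − 30 = 279 left.
March 2014 has 31 days: 279 − 31 = 248 left.
February 2014 has 28 days (2014 is not a leap year): 248 − 28 = 220 left.
January 2014 has 31 days: 220 − 31 = 189 left.
December 2013 has 31 days: 189 − 31 = 158 left.
November 2013 has 30 days: 158 − 30 = 128 left.
October 2013 has 31 days: 128 − 31 = 97 left.
September 2013 has 30 days: 97 − 30 = 67 left.
August 2013 has 31 days: 67 − 31 = 36 left.
July 2013 has 31 days: 36 − 31 = 5 left.
June 2013 has 30 days; 30 − 5 = 25 → June 25, 2013.

June 25, 2013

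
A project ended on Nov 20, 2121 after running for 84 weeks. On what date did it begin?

Going back 84 weeks = 588 days from November 20, 2121.
Going back 20 days from November 20, 2121 reaches the end of the previous month; 588 − 20 = 568 left.
October 2121 has 31 days: 568 − 31 = 537 left.
September 2121 has 30 days: 537 − 30 = 507 left.
August 2121 has 31 days: 507 − 31 = 476 left.
July 2121 has 31 days: 476 − 31 = 445 left.
June 2121 has 30 days: 445 − 30 = 415 left.
May 2121 has 31 days: 415 − 31 = 384 left.
April 2121 has 30 days: 384 − 30 = 354 left.
March 2121 has 31 days: 354 − 31 = 323 left.
February 2121 has 28 days (2121 is not a leap year): 323 − 28 = 295 left.
January 2121 has 31 days: 295 − 31 = 264 left.
December 2120 has 31 days: 264 − 31 = 233 left.
November 2120 has 30 days: 233 − 30 = 203 left.
October 2120 has 31 days: 203 − 31 = 172 left.
September 2120 has 30 days: 172 − 30 = 142 left.
August 2120 has 31 days: 142 − 31 = 111 left.
July 2120 has 31 days: 111 − 31 = 80 left.
June 2120 has 30 days: 80 − 30 = 50 left.
May 2120 has 31 days: 50 − 31 = 19 left.
April 2120 has 30 days; 30 − 19 = 11 → April 11, 2120.

April 11, 2120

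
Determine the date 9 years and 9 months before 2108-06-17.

Subtracting 9 years and 9 months from June 17, 2108.
-9 years → 2099; month 6 − 9 = -3, which is month 9 of year 2098 → September 2098.
Day 17 is valid in September, giving September 17, 2098.

September 17, 2098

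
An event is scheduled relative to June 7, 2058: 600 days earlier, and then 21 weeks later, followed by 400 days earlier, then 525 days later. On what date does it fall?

July 14, 2057

Counting back 600 days from June 7, 2058:
Going back 7 days from June 7, 2058 reaches the end of the previous month; 600 − 7 = 593 left.
May 2058 has 31 days: 593 − 31 = 562 left.
April 2058 has 30 days: 562 − 30 = 532 left.
March 2058 has 31 days: 532 − 31 = 501 left.
February 2058 has 28 days (2058 is not a leap year): 501 − 28 = 473 left.
January 2058 has 31 days: 473 − 31 = 442 left.
December 2057 has 31 days: 442 − 31 = 411 left.
November 2057 has 30 days: 411 − 30 = 381 left.
October 2057 has 31 days: 381 − 31 = 350 left.
September 2057 has 30 days: 350 − 30 = 320 left.
August 2057 has 31 days: 320 − 31 = 289 left.
July 2057 has 31 days: 289 − 31 = 258 left.
June 2057 has 30 days: 258 − 30 = 228 left.
May 2057 has 31 days: 228 − 31 = 197 left.
April 2057 has 30 days: 197 − 30 = 167 left.
March 2057 has 31 days: 167 − 31 = 136 left.
February 2057 has 28 days (2057 is not a leap year): 136 − 28 = 108 left.
January 2057 has 31 days: 108 − 31 = 77 left.
December 2056 has 31 days: 77 − 31 = 46 left.
November 2056 has 30 days: 46 − 30 = 16 left.
October 2056 has 31 days; 31 − 16 = 15 → October 15, 2056.
Counting forward 21 weeks (= 147 days) from October 15, 2056:
October has 31 days, so 31 − 15 = 16 days remain after October 15, 2056; 147 − 16 = 131 left.
November 2056 has 30 days: 131 − 30 = 101 left.
December 2056 has 31 days: 101 − 31 = 70 left.
January 2057 has 31 days: 70 − 31 = 39 left.
February 2057 has 28 days (2057 is not a leap year): 39 − 28 = 11 left.
11 days into March 2057 → March 11, 2057.
Going back 400 days from March 11, 2057:
Going back 11 days from March 11, 2057 reaches the end of the previous month; 400 − 11 = 389 left.
February 2057 has 28 days (2057 is not a leap year): 389 − 28 = 361 left.
January 2057 has 31 days: 361 − 31 = 330 left.
December 2056 has 31 days: 330 − 31 = 299 left.
November 2056 has 30 days: 299 − 30 = 269 left.
October 2056 has 31 days: 269 − 31 = 238 left.
September 2056 has 30 days: 238 − 30 = 208 left.
August 2056 has 31 days: 208 − 31 = 177 left.
July 2056 has 31 days: 177 − 31 = 146 left.
June 2056 has 30 days: 146 − 30 = 116 left.
May 2056 has 31 days: 116 − 31 = 85 left.
April 2056 has 30 days: 85 − 30 = 55 left.
March 2056 has 31 days: 55 − 31 = 24 left.
February 2056 has 29 days; 29 − 24 = 5 → February 5, 2056.
Advancing 525 days from February 5, 2056:
February has 29 days, so 29 − 5 = 24 days remain after February 5, 2056; 525 − 24 = 501 left.
March 2056 has 31 days: 501 − 31 = 470 left.
April 2056 has 30 days: 470 − 30 = 440 left.
May 2056 has 31 days: 440 − 31 = 409 left.
June 2056 has 30 days: 409 − 30 = 379 left.
July 2056 has 31 days: 379 − 31 = 348 left.
August 2056 has 31 days: 348 − 31 = 317 left.
September 2056 has 30 days: 317 − 30 = 287 left.
October 2056 has 31 days: 287 − 31 = 256 left.
November 2056 has 30 days: 256 − 30 = 226 left.
December 2056 has 31 days: 226 − 31 = 195 left.
January 2057 has 31 days: 195 − 31 = 164 left.
February 2057 has 28 days (2057 is not a leap year): 164 − 28 = 136 left.
March 2057 has 31 days: 136 − 31 = 105 left.
April 2057 has 30 days: 105 − 30 = 75 left.
May 2057 has 31 days: 75 − 31 = 44 left.
June 2057 has 30 days: 44 − 30 = 14 left.
14 days into July 2057 → July 14, 2057.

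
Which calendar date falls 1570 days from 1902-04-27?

August 14, 1906

Counting forward 1570 days from April 27, 1902.
April has 30 days, so 30 − 27 = 3 days remain after April 27, 1902; 1570 − 3 = 1567 left.
May 1902 has 31 days: 1567 − 31 = 1536 left.
June 1902 has 30 days: 1536 − 30 = 1506 left.
July 1902 has 31 days: 1506 − 31 = 1475 left.
August 1902 has 31 days: 1475 − 31 = 1444 left.
September 1902 has 30 days: 1444 − 30 = 1414 left.
October 1902 has 31 days: 1414 − 31 = 1383 left.
November 1902 has 30 days: 1383 − 30 = 1353 left.
December 1902 has 31 days: 1353 − 31 = 1322 left.
January 1903 has 31 days: 1322 − 31 = 1291 left.
February 1903 has 28 days (1903 is not a leap year): 1291 − 28 = 1263 left.
March 1903 has 31 days: 1263 − 31 = 1232 left.
April 1903 has 30 days: 1232 − 30 = 1202 left.
May 1903 has 31 days: 1202 − 31 = 1171 left.
June 1903 has 30 days: 1171 − 30 = 1141 left.
July 1903 has 31 days: 1141 − 31 = 1110 left.
August 1903 has 31 days: 1110 − 31 = 1079 left.
September 1903 has 30 days: 1079 − 30 = 1049 left.
October 1903 has 31 days: 1049 − 31 = 1018 left.
November 1903 has 30 days: 1018 − 30 = 988 left.
December 1903 has 31 days: 988 − 31 = 957 left.
January 1904 has 31 days: 957 − 31 = 926 left.
February 1904 has 29 days (1904 is a leap year): 926 − 29 = 897 left.
March 1904 has 31 days: 897 − 31 = 866 left.
April 1904 has 30 days: 866 − 30 = 836 left.
May 1904 has 31 days: 836 − 31 = 805 left.
June 1904 has 30 days: 805 − 30 = 775 left.
July 1904 has 31 days: 775 − 31 = 744 left.
August 1904 has 31 days: 744 − 31 = 713 left.
September 1904 has 30 days: 713 − 30 = 683 left.
October 1904 has 31 days: 683 − 31 = 652 left.
November 1904 has 30 days: 652 − 30 = 622 left.
December 1904 has 31 days: 622 − 31 = 591 left.
January 1905 has 31 days: 591 − 31 = 560 left.
February 1905 has 28 days (1905 is not a leap year): 560 − 28 = 532 left.
March 1905 has 31 days: 532 − 31 = 501 left.
April 1905 has 30 days: 501 − 30 = 471 left.
May 1905 has 31 days: 471 − 31 = 440 left.
June 1905 has 30 days: 440 − 30 = 410 left.
July 1905 has 31 days: 410 − 31 = 379 left.
August 1905 has 31 days: 379 − 31 = 348 left.
September 1905 has 30 days: 348 − 30 = 318 left.
October 1905 has 31 days: 318 − 31 = 287 left.
November 1905 has 30 days: 287 − 30 = 257 left.
December 1905 has 31 days: 257 − 31 = 226 left.
January 1906 has 31 days: 226 − 31 = 195 left.
February 1906 has 28 days (1906 is not a leap year): 195 − 28 = 167 left.
March 1906 has 31 days: 167 − 31 = 136 left.
April 1906 has 30 days: 136 − 30 = 106 left.
May 1906 has 31 days: 106 − 31 = 75 left.
June 1906 has 30 days: 75 − 30 = 45 left.
July 1906 has 31 days: 45 − 31 = 14 left.
14 days into August 1906 → August 14, 1906.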